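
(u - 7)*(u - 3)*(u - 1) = u^3 - 11*u^2 + 31*u - 21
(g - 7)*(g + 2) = g^2 - 5*g - 14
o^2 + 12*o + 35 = (o + 5)*(o + 7)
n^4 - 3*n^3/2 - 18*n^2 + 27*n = n*(n - 3/2)*(n - 3*sqrt(2))*(n + 3*sqrt(2))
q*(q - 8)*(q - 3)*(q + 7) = q^4 - 4*q^3 - 53*q^2 + 168*q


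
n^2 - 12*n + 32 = (n - 8)*(n - 4)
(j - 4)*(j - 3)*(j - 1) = j^3 - 8*j^2 + 19*j - 12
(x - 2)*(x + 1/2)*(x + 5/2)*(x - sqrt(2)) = x^4 - sqrt(2)*x^3 + x^3 - 19*x^2/4 - sqrt(2)*x^2 - 5*x/2 + 19*sqrt(2)*x/4 + 5*sqrt(2)/2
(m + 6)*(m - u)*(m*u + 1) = m^3*u - m^2*u^2 + 6*m^2*u + m^2 - 6*m*u^2 - m*u + 6*m - 6*u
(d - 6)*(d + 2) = d^2 - 4*d - 12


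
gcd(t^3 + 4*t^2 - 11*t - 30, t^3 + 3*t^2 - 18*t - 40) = t^2 + 7*t + 10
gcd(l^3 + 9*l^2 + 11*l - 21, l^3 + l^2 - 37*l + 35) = l^2 + 6*l - 7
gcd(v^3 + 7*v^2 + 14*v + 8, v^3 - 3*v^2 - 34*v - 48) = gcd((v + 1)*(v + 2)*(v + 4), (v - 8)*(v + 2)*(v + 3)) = v + 2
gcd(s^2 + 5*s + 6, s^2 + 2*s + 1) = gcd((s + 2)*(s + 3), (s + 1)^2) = 1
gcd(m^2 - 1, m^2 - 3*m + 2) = m - 1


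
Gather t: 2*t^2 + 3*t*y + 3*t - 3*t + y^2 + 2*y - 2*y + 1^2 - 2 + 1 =2*t^2 + 3*t*y + y^2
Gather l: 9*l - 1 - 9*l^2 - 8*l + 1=-9*l^2 + l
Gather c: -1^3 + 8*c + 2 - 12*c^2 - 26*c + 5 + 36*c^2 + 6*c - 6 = 24*c^2 - 12*c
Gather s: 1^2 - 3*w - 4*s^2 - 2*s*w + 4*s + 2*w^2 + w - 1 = -4*s^2 + s*(4 - 2*w) + 2*w^2 - 2*w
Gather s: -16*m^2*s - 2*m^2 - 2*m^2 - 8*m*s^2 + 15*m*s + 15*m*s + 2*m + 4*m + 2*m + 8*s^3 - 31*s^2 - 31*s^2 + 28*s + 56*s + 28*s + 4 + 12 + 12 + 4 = -4*m^2 + 8*m + 8*s^3 + s^2*(-8*m - 62) + s*(-16*m^2 + 30*m + 112) + 32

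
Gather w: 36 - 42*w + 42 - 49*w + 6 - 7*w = 84 - 98*w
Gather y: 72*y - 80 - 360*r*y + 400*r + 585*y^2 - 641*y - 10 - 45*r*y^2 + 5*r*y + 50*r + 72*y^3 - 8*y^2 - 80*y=450*r + 72*y^3 + y^2*(577 - 45*r) + y*(-355*r - 649) - 90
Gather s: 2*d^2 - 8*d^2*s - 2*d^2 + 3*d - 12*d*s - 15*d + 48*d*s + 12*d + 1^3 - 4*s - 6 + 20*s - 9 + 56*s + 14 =s*(-8*d^2 + 36*d + 72)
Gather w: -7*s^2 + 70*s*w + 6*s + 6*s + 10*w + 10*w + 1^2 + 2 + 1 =-7*s^2 + 12*s + w*(70*s + 20) + 4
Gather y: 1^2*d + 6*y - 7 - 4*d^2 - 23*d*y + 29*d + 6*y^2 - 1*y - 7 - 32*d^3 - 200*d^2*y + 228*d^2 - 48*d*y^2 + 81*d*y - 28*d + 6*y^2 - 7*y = -32*d^3 + 224*d^2 + 2*d + y^2*(12 - 48*d) + y*(-200*d^2 + 58*d - 2) - 14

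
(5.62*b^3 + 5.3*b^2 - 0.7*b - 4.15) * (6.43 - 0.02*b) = -0.1124*b^4 + 36.0306*b^3 + 34.093*b^2 - 4.418*b - 26.6845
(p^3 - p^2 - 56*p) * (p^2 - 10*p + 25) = p^5 - 11*p^4 - 21*p^3 + 535*p^2 - 1400*p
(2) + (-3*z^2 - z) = -3*z^2 - z + 2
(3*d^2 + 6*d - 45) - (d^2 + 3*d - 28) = 2*d^2 + 3*d - 17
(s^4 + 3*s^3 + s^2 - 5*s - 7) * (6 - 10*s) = -10*s^5 - 24*s^4 + 8*s^3 + 56*s^2 + 40*s - 42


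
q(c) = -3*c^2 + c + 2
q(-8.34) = -215.01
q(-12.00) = -442.00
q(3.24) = -26.25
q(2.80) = -18.72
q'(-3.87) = 24.22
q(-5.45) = -92.56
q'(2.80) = -15.80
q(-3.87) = -46.80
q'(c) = 1 - 6*c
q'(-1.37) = 9.22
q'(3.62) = -20.72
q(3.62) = -33.69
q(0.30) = 2.03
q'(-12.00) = 73.00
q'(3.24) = -18.44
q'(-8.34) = 51.04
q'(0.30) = -0.80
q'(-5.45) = 33.70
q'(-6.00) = 37.00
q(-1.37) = -5.00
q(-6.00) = -112.00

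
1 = 1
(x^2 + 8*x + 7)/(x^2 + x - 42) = (x + 1)/(x - 6)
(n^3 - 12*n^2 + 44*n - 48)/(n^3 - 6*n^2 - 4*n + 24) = (n - 4)/(n + 2)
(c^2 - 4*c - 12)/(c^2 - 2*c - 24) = (c + 2)/(c + 4)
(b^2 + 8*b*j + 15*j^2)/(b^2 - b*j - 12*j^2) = (b + 5*j)/(b - 4*j)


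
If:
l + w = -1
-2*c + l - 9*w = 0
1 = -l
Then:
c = -1/2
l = -1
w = 0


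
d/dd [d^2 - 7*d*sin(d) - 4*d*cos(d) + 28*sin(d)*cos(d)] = 4*d*sin(d) - 7*d*cos(d) + 2*d - 7*sin(d) - 4*cos(d) + 28*cos(2*d)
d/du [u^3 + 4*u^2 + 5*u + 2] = 3*u^2 + 8*u + 5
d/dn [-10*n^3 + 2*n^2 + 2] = 2*n*(2 - 15*n)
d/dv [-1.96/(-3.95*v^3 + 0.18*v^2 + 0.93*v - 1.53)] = (-23.226*v^2 + 0.7056*v + 1.8228)/(3.95*v^3 - 0.18*v^2 - 0.93*v + 1.53)^2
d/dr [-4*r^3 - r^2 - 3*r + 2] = -12*r^2 - 2*r - 3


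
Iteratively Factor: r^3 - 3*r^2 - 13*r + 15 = (r + 3)*(r^2 - 6*r + 5) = (r - 5)*(r + 3)*(r - 1)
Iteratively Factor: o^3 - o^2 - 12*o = (o)*(o^2 - o - 12) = o*(o + 3)*(o - 4)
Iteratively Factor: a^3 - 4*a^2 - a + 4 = (a - 4)*(a^2 - 1) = (a - 4)*(a + 1)*(a - 1)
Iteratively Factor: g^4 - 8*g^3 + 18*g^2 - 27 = (g - 3)*(g^3 - 5*g^2 + 3*g + 9) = (g - 3)^2*(g^2 - 2*g - 3) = (g - 3)^2*(g + 1)*(g - 3)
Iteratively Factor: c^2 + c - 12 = (c + 4)*(c - 3)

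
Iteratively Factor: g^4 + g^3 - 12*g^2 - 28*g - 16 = (g + 1)*(g^3 - 12*g - 16) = (g + 1)*(g + 2)*(g^2 - 2*g - 8) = (g - 4)*(g + 1)*(g + 2)*(g + 2)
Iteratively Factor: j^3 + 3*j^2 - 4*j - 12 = (j + 2)*(j^2 + j - 6) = (j + 2)*(j + 3)*(j - 2)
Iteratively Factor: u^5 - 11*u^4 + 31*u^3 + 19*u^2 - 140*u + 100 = (u - 1)*(u^4 - 10*u^3 + 21*u^2 + 40*u - 100) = (u - 5)*(u - 1)*(u^3 - 5*u^2 - 4*u + 20) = (u - 5)*(u - 2)*(u - 1)*(u^2 - 3*u - 10) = (u - 5)^2*(u - 2)*(u - 1)*(u + 2)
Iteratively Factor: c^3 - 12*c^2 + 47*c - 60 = (c - 5)*(c^2 - 7*c + 12) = (c - 5)*(c - 3)*(c - 4)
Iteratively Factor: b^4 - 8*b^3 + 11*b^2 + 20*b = (b)*(b^3 - 8*b^2 + 11*b + 20) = b*(b - 4)*(b^2 - 4*b - 5) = b*(b - 4)*(b + 1)*(b - 5)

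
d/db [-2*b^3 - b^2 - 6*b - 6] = -6*b^2 - 2*b - 6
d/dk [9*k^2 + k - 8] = 18*k + 1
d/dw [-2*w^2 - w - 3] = -4*w - 1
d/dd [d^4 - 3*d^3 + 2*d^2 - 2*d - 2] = 4*d^3 - 9*d^2 + 4*d - 2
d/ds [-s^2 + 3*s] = 3 - 2*s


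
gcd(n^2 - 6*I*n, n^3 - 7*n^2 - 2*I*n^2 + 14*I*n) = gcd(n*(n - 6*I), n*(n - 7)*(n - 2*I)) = n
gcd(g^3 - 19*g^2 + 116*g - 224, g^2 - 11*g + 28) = g^2 - 11*g + 28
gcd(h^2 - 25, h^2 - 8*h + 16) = 1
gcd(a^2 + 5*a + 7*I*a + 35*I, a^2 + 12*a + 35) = a + 5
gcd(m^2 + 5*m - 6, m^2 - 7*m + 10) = 1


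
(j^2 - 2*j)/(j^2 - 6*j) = (j - 2)/(j - 6)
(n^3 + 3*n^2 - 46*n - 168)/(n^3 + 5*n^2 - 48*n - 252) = (n + 4)/(n + 6)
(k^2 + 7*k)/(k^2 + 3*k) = (k + 7)/(k + 3)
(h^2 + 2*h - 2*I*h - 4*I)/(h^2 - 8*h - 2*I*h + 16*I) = (h + 2)/(h - 8)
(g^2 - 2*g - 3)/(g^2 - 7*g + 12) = (g + 1)/(g - 4)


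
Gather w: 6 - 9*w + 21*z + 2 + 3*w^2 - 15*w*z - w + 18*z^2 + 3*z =3*w^2 + w*(-15*z - 10) + 18*z^2 + 24*z + 8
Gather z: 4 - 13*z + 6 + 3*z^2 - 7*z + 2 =3*z^2 - 20*z + 12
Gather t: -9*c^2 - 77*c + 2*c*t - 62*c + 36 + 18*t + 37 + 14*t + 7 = -9*c^2 - 139*c + t*(2*c + 32) + 80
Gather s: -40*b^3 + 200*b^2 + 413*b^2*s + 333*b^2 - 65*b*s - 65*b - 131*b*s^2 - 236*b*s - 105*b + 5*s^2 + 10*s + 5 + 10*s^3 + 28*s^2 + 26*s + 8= -40*b^3 + 533*b^2 - 170*b + 10*s^3 + s^2*(33 - 131*b) + s*(413*b^2 - 301*b + 36) + 13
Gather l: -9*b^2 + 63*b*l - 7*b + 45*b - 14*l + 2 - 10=-9*b^2 + 38*b + l*(63*b - 14) - 8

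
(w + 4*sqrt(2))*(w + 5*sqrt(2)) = w^2 + 9*sqrt(2)*w + 40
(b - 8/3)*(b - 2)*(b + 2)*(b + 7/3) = b^4 - b^3/3 - 92*b^2/9 + 4*b/3 + 224/9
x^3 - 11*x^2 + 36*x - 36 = (x - 6)*(x - 3)*(x - 2)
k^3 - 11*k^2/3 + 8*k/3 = k*(k - 8/3)*(k - 1)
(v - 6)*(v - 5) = v^2 - 11*v + 30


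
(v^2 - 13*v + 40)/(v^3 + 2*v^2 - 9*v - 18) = (v^2 - 13*v + 40)/(v^3 + 2*v^2 - 9*v - 18)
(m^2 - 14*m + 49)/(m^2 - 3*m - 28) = (m - 7)/(m + 4)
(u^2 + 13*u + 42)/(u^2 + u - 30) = (u + 7)/(u - 5)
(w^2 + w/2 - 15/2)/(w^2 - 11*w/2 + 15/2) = (w + 3)/(w - 3)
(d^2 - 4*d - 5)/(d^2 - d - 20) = (d + 1)/(d + 4)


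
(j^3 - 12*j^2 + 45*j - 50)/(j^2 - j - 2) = (j^2 - 10*j + 25)/(j + 1)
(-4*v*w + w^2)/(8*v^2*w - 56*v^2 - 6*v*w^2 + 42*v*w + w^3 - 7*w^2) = -w/(2*v*w - 14*v - w^2 + 7*w)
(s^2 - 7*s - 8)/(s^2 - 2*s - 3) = (s - 8)/(s - 3)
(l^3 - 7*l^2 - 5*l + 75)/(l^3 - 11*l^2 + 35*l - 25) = (l + 3)/(l - 1)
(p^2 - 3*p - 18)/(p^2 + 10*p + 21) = (p - 6)/(p + 7)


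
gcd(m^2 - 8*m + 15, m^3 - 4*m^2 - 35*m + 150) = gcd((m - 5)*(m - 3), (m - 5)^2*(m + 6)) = m - 5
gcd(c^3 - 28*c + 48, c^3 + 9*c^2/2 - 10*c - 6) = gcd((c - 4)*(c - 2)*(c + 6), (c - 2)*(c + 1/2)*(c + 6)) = c^2 + 4*c - 12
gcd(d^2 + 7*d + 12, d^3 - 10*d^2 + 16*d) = 1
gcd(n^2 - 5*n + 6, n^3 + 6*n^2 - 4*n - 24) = n - 2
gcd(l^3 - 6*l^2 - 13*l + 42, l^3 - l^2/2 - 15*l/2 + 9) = l^2 + l - 6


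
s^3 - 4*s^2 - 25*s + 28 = (s - 7)*(s - 1)*(s + 4)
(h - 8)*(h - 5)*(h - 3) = h^3 - 16*h^2 + 79*h - 120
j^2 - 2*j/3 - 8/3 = (j - 2)*(j + 4/3)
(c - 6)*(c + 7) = c^2 + c - 42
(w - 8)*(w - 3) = w^2 - 11*w + 24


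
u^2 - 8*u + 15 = (u - 5)*(u - 3)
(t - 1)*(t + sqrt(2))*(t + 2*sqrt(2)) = t^3 - t^2 + 3*sqrt(2)*t^2 - 3*sqrt(2)*t + 4*t - 4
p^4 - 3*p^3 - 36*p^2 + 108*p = p*(p - 6)*(p - 3)*(p + 6)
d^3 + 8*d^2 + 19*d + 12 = (d + 1)*(d + 3)*(d + 4)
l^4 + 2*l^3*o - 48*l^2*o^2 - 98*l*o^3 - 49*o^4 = (l - 7*o)*(l + o)^2*(l + 7*o)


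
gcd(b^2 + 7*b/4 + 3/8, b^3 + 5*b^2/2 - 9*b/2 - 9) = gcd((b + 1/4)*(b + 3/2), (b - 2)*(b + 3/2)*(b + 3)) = b + 3/2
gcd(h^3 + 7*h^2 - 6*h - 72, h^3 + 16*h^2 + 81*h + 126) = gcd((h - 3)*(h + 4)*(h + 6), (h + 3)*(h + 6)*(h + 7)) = h + 6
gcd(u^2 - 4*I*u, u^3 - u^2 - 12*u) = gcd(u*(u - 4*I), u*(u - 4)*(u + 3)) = u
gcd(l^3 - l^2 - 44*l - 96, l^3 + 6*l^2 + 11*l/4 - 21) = l + 4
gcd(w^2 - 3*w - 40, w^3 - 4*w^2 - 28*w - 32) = w - 8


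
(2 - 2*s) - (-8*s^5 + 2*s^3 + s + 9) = 8*s^5 - 2*s^3 - 3*s - 7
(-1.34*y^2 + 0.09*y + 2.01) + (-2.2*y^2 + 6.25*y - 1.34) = -3.54*y^2 + 6.34*y + 0.67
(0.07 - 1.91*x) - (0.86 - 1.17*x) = -0.74*x - 0.79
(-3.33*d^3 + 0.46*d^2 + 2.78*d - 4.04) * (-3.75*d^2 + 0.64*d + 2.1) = 12.4875*d^5 - 3.8562*d^4 - 17.1236*d^3 + 17.8952*d^2 + 3.2524*d - 8.484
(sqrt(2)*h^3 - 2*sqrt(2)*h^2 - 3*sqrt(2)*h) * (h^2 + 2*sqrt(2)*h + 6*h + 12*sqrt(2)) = sqrt(2)*h^5 + 4*h^4 + 4*sqrt(2)*h^4 - 15*sqrt(2)*h^3 + 16*h^3 - 60*h^2 - 18*sqrt(2)*h^2 - 72*h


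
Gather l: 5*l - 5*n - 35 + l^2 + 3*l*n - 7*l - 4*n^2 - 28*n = l^2 + l*(3*n - 2) - 4*n^2 - 33*n - 35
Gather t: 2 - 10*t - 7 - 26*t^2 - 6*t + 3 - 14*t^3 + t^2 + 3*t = -14*t^3 - 25*t^2 - 13*t - 2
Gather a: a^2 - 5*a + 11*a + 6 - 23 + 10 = a^2 + 6*a - 7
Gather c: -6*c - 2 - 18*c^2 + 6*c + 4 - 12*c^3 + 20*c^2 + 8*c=-12*c^3 + 2*c^2 + 8*c + 2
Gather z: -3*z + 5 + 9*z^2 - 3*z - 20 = 9*z^2 - 6*z - 15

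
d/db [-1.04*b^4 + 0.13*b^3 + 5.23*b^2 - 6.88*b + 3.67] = -4.16*b^3 + 0.39*b^2 + 10.46*b - 6.88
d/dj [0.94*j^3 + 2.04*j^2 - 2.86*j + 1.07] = 2.82*j^2 + 4.08*j - 2.86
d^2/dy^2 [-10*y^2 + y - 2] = -20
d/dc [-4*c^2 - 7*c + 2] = -8*c - 7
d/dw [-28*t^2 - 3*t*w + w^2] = -3*t + 2*w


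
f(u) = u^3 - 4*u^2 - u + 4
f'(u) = 3*u^2 - 8*u - 1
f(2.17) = -6.79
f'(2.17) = -4.23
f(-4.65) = -178.38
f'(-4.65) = 101.07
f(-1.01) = -0.10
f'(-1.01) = 10.14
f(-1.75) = -11.86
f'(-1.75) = 22.19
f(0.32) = 3.30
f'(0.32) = -3.25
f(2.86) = -8.18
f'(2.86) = 0.66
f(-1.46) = -6.18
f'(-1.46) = 17.07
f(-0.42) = 3.64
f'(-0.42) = 2.89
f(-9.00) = -1040.00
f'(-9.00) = 314.00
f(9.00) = 400.00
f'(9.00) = 170.00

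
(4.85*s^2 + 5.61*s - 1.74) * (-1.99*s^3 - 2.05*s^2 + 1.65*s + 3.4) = -9.6515*s^5 - 21.1064*s^4 - 0.0353999999999992*s^3 + 29.3135*s^2 + 16.203*s - 5.916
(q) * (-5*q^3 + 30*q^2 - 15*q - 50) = -5*q^4 + 30*q^3 - 15*q^2 - 50*q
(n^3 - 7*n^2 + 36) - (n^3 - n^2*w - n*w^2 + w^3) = n^2*w - 7*n^2 + n*w^2 - w^3 + 36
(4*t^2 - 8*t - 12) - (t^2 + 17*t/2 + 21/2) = 3*t^2 - 33*t/2 - 45/2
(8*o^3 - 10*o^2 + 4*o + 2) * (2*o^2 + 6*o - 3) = 16*o^5 + 28*o^4 - 76*o^3 + 58*o^2 - 6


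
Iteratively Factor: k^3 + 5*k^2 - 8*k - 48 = (k - 3)*(k^2 + 8*k + 16) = (k - 3)*(k + 4)*(k + 4)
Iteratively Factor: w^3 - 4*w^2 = (w - 4)*(w^2) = w*(w - 4)*(w)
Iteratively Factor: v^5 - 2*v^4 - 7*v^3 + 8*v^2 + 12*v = (v)*(v^4 - 2*v^3 - 7*v^2 + 8*v + 12) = v*(v - 3)*(v^3 + v^2 - 4*v - 4) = v*(v - 3)*(v + 2)*(v^2 - v - 2) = v*(v - 3)*(v + 1)*(v + 2)*(v - 2)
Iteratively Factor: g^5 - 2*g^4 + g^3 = (g - 1)*(g^4 - g^3) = (g - 1)^2*(g^3) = g*(g - 1)^2*(g^2) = g^2*(g - 1)^2*(g)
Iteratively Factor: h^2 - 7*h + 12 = (h - 3)*(h - 4)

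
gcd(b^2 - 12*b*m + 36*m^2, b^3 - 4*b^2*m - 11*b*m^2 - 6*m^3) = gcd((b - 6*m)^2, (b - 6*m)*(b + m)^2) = b - 6*m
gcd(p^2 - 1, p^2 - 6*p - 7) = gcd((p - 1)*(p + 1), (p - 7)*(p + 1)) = p + 1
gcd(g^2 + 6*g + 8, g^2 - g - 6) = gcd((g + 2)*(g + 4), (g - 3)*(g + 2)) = g + 2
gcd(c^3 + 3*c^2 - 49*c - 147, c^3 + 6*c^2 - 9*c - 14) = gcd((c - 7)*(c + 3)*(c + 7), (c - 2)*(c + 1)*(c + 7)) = c + 7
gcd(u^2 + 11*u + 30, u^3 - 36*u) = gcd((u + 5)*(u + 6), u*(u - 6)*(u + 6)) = u + 6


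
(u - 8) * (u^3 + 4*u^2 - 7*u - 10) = u^4 - 4*u^3 - 39*u^2 + 46*u + 80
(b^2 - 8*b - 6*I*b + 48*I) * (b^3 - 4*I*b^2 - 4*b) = b^5 - 8*b^4 - 10*I*b^4 - 28*b^3 + 80*I*b^3 + 224*b^2 + 24*I*b^2 - 192*I*b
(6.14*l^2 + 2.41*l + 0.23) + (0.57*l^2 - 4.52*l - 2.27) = 6.71*l^2 - 2.11*l - 2.04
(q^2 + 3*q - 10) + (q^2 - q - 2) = 2*q^2 + 2*q - 12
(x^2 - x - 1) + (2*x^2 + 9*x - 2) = 3*x^2 + 8*x - 3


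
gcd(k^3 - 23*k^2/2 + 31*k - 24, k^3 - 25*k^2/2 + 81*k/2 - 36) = k^2 - 19*k/2 + 12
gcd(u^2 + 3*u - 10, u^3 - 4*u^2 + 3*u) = 1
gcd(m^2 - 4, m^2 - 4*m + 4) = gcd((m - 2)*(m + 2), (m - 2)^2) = m - 2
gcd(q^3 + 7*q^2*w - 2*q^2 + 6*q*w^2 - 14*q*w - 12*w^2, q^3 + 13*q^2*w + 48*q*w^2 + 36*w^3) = q^2 + 7*q*w + 6*w^2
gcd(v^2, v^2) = v^2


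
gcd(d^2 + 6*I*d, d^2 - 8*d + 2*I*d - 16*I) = 1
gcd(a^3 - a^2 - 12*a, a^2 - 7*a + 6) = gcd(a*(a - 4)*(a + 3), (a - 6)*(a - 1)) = 1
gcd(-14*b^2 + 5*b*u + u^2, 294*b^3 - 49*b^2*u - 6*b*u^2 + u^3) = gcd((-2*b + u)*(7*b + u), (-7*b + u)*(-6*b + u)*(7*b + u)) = 7*b + u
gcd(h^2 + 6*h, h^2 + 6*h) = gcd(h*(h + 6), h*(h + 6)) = h^2 + 6*h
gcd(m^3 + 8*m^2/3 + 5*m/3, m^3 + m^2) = m^2 + m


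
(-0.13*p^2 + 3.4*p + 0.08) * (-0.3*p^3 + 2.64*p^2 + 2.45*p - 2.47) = 0.039*p^5 - 1.3632*p^4 + 8.6335*p^3 + 8.8623*p^2 - 8.202*p - 0.1976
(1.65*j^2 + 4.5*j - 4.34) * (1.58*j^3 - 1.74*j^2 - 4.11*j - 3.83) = 2.607*j^5 + 4.239*j^4 - 21.4687*j^3 - 17.2629*j^2 + 0.602400000000003*j + 16.6222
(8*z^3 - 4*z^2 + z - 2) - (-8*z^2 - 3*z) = 8*z^3 + 4*z^2 + 4*z - 2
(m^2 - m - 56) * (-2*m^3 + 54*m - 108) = -2*m^5 + 2*m^4 + 166*m^3 - 162*m^2 - 2916*m + 6048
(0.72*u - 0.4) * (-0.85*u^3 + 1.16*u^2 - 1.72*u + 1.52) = -0.612*u^4 + 1.1752*u^3 - 1.7024*u^2 + 1.7824*u - 0.608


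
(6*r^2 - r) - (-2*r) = 6*r^2 + r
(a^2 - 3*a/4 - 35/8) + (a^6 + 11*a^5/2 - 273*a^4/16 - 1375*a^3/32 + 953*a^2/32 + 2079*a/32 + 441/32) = a^6 + 11*a^5/2 - 273*a^4/16 - 1375*a^3/32 + 985*a^2/32 + 2055*a/32 + 301/32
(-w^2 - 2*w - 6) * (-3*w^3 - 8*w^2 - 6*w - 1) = 3*w^5 + 14*w^4 + 40*w^3 + 61*w^2 + 38*w + 6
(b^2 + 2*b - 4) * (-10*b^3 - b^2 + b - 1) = -10*b^5 - 21*b^4 + 39*b^3 + 5*b^2 - 6*b + 4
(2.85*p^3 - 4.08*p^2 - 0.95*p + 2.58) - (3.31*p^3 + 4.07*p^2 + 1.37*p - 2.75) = -0.46*p^3 - 8.15*p^2 - 2.32*p + 5.33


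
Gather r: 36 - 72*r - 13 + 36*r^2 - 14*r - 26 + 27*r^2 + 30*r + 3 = 63*r^2 - 56*r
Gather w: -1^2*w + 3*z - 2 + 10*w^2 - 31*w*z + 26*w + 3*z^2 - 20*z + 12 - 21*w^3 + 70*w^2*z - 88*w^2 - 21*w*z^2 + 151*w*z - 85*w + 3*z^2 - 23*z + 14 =-21*w^3 + w^2*(70*z - 78) + w*(-21*z^2 + 120*z - 60) + 6*z^2 - 40*z + 24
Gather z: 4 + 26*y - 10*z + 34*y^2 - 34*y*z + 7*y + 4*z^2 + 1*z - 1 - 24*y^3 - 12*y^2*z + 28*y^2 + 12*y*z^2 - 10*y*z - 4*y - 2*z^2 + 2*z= -24*y^3 + 62*y^2 + 29*y + z^2*(12*y + 2) + z*(-12*y^2 - 44*y - 7) + 3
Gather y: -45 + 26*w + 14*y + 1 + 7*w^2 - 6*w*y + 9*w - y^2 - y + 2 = 7*w^2 + 35*w - y^2 + y*(13 - 6*w) - 42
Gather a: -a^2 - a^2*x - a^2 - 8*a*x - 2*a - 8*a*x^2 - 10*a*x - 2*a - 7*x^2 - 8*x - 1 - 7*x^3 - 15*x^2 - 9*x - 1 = a^2*(-x - 2) + a*(-8*x^2 - 18*x - 4) - 7*x^3 - 22*x^2 - 17*x - 2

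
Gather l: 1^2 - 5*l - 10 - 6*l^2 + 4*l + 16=-6*l^2 - l + 7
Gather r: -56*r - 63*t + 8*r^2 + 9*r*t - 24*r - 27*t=8*r^2 + r*(9*t - 80) - 90*t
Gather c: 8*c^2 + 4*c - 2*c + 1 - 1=8*c^2 + 2*c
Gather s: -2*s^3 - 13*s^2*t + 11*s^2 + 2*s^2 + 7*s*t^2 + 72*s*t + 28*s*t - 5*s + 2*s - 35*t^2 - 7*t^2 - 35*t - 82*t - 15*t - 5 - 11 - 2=-2*s^3 + s^2*(13 - 13*t) + s*(7*t^2 + 100*t - 3) - 42*t^2 - 132*t - 18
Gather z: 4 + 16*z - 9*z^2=-9*z^2 + 16*z + 4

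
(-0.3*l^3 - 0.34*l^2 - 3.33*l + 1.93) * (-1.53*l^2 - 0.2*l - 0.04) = 0.459*l^5 + 0.5802*l^4 + 5.1749*l^3 - 2.2733*l^2 - 0.2528*l - 0.0772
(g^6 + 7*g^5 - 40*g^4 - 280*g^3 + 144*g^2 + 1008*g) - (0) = g^6 + 7*g^5 - 40*g^4 - 280*g^3 + 144*g^2 + 1008*g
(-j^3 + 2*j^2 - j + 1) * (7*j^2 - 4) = -7*j^5 + 14*j^4 - 3*j^3 - j^2 + 4*j - 4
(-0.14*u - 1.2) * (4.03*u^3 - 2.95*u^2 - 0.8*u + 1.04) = -0.5642*u^4 - 4.423*u^3 + 3.652*u^2 + 0.8144*u - 1.248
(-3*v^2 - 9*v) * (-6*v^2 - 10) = 18*v^4 + 54*v^3 + 30*v^2 + 90*v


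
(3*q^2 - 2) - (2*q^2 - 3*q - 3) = q^2 + 3*q + 1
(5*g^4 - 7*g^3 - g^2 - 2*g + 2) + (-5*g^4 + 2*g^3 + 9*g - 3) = -5*g^3 - g^2 + 7*g - 1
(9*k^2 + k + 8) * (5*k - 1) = 45*k^3 - 4*k^2 + 39*k - 8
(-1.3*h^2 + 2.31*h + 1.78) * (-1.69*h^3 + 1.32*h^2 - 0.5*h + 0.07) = 2.197*h^5 - 5.6199*h^4 + 0.691*h^3 + 1.1036*h^2 - 0.7283*h + 0.1246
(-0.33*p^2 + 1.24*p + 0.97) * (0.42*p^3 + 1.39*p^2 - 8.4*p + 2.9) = -0.1386*p^5 + 0.0620999999999999*p^4 + 4.903*p^3 - 10.0247*p^2 - 4.552*p + 2.813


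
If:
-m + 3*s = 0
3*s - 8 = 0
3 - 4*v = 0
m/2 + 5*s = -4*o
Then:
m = 8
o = -13/3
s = 8/3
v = 3/4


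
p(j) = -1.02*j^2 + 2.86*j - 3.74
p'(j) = 2.86 - 2.04*j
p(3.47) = -6.10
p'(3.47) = -4.22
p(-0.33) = -4.79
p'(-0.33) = 3.53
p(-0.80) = -6.68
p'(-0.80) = 4.49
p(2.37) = -2.69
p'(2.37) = -1.97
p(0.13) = -3.39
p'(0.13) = 2.59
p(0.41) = -2.74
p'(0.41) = 2.02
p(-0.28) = -4.62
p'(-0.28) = 3.43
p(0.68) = -2.27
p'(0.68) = 1.47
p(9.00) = -60.62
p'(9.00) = -15.50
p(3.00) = -4.34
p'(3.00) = -3.26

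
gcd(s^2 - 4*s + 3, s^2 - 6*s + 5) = s - 1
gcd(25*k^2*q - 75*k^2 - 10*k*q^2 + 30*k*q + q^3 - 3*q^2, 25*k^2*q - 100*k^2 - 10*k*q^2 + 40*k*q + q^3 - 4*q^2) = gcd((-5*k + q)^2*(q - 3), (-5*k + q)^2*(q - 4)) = 25*k^2 - 10*k*q + q^2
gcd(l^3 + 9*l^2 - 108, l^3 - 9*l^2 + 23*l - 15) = l - 3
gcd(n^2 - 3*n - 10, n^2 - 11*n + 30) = n - 5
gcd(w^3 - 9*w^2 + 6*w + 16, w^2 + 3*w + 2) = w + 1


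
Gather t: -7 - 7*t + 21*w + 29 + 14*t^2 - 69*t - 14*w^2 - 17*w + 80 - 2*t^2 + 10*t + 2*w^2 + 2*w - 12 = 12*t^2 - 66*t - 12*w^2 + 6*w + 90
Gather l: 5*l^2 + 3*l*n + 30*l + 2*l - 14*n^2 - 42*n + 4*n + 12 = 5*l^2 + l*(3*n + 32) - 14*n^2 - 38*n + 12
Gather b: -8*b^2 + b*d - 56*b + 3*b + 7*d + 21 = -8*b^2 + b*(d - 53) + 7*d + 21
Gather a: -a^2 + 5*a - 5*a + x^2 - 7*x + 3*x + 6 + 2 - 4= -a^2 + x^2 - 4*x + 4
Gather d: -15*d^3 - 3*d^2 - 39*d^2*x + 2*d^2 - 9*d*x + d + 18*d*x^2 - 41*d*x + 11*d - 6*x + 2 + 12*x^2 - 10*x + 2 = -15*d^3 + d^2*(-39*x - 1) + d*(18*x^2 - 50*x + 12) + 12*x^2 - 16*x + 4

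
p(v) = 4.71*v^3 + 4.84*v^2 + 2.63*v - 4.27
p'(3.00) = 158.84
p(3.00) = 174.35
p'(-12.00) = 1921.19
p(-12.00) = -7477.75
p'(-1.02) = 7.46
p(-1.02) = -6.92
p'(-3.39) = 132.20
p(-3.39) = -141.06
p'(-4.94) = 299.63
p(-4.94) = -466.96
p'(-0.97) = 6.54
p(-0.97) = -6.57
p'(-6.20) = 485.77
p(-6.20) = -957.05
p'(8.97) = 1226.37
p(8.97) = 3808.12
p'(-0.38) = 0.99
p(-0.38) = -4.83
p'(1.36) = 41.93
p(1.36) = 20.11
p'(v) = 14.13*v^2 + 9.68*v + 2.63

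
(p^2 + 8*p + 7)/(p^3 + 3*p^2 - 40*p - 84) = (p + 1)/(p^2 - 4*p - 12)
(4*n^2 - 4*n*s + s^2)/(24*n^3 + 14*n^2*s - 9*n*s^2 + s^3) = (4*n^2 - 4*n*s + s^2)/(24*n^3 + 14*n^2*s - 9*n*s^2 + s^3)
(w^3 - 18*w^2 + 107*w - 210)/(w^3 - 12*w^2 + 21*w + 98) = (w^2 - 11*w + 30)/(w^2 - 5*w - 14)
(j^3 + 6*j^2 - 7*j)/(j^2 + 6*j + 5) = j*(j^2 + 6*j - 7)/(j^2 + 6*j + 5)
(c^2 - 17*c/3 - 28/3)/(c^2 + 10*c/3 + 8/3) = (c - 7)/(c + 2)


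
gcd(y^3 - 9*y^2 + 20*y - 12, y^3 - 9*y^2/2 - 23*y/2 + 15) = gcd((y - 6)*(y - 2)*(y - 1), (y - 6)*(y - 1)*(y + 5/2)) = y^2 - 7*y + 6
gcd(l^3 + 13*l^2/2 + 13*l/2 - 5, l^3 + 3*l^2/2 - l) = l^2 + 3*l/2 - 1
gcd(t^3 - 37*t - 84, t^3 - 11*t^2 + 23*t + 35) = t - 7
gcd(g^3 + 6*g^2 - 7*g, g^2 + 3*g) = g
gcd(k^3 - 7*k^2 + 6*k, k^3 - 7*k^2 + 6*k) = k^3 - 7*k^2 + 6*k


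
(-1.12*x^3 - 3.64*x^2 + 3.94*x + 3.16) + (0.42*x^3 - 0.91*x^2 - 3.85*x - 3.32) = -0.7*x^3 - 4.55*x^2 + 0.0899999999999999*x - 0.16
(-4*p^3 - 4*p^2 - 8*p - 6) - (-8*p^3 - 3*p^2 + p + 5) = 4*p^3 - p^2 - 9*p - 11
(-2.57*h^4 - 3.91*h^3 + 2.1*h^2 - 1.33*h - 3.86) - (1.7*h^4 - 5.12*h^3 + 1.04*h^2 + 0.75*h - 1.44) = -4.27*h^4 + 1.21*h^3 + 1.06*h^2 - 2.08*h - 2.42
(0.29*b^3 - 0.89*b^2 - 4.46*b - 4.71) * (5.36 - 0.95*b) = -0.2755*b^4 + 2.3999*b^3 - 0.5334*b^2 - 19.4311*b - 25.2456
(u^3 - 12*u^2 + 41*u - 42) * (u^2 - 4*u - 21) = u^5 - 16*u^4 + 68*u^3 + 46*u^2 - 693*u + 882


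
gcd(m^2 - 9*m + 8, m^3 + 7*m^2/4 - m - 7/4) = m - 1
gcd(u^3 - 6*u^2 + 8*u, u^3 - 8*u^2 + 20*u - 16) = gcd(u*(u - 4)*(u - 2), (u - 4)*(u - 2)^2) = u^2 - 6*u + 8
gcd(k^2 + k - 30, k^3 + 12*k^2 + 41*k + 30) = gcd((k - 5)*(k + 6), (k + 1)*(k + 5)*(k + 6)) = k + 6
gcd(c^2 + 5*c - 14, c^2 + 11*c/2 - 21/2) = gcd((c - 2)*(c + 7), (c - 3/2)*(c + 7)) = c + 7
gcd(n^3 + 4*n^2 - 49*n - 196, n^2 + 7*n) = n + 7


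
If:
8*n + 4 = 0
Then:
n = -1/2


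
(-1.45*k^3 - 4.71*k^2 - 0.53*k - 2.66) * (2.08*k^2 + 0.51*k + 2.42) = -3.016*k^5 - 10.5363*k^4 - 7.0135*k^3 - 17.2013*k^2 - 2.6392*k - 6.4372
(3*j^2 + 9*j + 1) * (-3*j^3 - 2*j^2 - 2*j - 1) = -9*j^5 - 33*j^4 - 27*j^3 - 23*j^2 - 11*j - 1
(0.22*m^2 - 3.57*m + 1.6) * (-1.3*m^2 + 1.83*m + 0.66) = -0.286*m^4 + 5.0436*m^3 - 8.4679*m^2 + 0.571800000000001*m + 1.056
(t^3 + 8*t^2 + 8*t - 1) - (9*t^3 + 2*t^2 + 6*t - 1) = -8*t^3 + 6*t^2 + 2*t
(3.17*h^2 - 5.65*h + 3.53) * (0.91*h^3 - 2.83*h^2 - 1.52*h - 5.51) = 2.8847*h^5 - 14.1126*h^4 + 14.3834*h^3 - 18.8686*h^2 + 25.7659*h - 19.4503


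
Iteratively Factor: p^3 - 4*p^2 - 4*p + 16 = (p + 2)*(p^2 - 6*p + 8) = (p - 4)*(p + 2)*(p - 2)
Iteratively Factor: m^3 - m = (m + 1)*(m^2 - m) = m*(m + 1)*(m - 1)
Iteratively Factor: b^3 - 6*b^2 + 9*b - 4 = (b - 1)*(b^2 - 5*b + 4) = (b - 4)*(b - 1)*(b - 1)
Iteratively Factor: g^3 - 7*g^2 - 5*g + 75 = (g - 5)*(g^2 - 2*g - 15) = (g - 5)^2*(g + 3)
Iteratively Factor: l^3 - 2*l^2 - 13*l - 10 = (l + 2)*(l^2 - 4*l - 5) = (l - 5)*(l + 2)*(l + 1)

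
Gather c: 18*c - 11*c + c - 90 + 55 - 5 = 8*c - 40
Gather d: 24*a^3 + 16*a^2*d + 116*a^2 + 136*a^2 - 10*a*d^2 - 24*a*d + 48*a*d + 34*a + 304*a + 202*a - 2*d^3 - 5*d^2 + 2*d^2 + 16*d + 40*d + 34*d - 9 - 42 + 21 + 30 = 24*a^3 + 252*a^2 + 540*a - 2*d^3 + d^2*(-10*a - 3) + d*(16*a^2 + 24*a + 90)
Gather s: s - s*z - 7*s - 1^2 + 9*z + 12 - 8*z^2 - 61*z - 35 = s*(-z - 6) - 8*z^2 - 52*z - 24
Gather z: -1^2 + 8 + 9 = 16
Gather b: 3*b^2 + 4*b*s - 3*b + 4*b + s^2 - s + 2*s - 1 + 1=3*b^2 + b*(4*s + 1) + s^2 + s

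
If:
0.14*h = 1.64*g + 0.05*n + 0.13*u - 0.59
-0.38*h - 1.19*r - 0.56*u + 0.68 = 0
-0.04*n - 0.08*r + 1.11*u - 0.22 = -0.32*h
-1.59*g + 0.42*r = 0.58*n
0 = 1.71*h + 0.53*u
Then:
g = 0.35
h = -0.07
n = -0.62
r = 0.49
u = 0.23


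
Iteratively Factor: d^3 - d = (d - 1)*(d^2 + d) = d*(d - 1)*(d + 1)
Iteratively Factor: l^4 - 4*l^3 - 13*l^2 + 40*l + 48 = (l - 4)*(l^3 - 13*l - 12) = (l - 4)^2*(l^2 + 4*l + 3) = (l - 4)^2*(l + 1)*(l + 3)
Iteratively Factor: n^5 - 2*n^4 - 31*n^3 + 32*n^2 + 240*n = (n + 4)*(n^4 - 6*n^3 - 7*n^2 + 60*n) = (n - 5)*(n + 4)*(n^3 - n^2 - 12*n) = (n - 5)*(n + 3)*(n + 4)*(n^2 - 4*n) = (n - 5)*(n - 4)*(n + 3)*(n + 4)*(n)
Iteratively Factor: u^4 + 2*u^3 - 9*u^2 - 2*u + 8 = (u + 1)*(u^3 + u^2 - 10*u + 8) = (u - 2)*(u + 1)*(u^2 + 3*u - 4) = (u - 2)*(u - 1)*(u + 1)*(u + 4)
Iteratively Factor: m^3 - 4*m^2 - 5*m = (m)*(m^2 - 4*m - 5) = m*(m + 1)*(m - 5)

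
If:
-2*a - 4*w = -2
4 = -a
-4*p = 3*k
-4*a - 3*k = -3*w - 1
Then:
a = -4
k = 49/6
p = -49/8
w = 5/2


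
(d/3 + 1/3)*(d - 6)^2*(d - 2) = d^4/3 - 13*d^3/3 + 46*d^2/3 - 4*d - 24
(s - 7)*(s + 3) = s^2 - 4*s - 21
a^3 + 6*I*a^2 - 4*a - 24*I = (a - 2)*(a + 2)*(a + 6*I)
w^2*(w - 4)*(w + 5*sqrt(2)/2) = w^4 - 4*w^3 + 5*sqrt(2)*w^3/2 - 10*sqrt(2)*w^2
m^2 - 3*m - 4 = (m - 4)*(m + 1)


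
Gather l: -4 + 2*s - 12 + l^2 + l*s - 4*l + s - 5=l^2 + l*(s - 4) + 3*s - 21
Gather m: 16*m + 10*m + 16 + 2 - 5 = 26*m + 13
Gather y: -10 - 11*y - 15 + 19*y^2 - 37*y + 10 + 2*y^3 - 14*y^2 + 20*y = 2*y^3 + 5*y^2 - 28*y - 15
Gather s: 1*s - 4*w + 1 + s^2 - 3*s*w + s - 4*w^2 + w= s^2 + s*(2 - 3*w) - 4*w^2 - 3*w + 1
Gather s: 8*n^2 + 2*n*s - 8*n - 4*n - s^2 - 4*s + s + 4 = 8*n^2 - 12*n - s^2 + s*(2*n - 3) + 4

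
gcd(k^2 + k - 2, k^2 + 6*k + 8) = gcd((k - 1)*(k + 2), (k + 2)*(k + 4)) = k + 2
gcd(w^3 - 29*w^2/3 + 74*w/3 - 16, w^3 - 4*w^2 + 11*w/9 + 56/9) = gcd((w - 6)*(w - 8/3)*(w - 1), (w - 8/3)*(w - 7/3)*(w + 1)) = w - 8/3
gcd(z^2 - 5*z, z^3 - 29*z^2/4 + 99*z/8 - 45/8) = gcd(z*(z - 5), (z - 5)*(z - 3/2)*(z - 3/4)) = z - 5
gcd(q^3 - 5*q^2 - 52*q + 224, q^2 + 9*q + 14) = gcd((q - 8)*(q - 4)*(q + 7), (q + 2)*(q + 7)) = q + 7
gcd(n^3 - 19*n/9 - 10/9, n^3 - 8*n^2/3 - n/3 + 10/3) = n^2 - 2*n/3 - 5/3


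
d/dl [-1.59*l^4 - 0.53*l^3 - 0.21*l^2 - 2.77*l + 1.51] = -6.36*l^3 - 1.59*l^2 - 0.42*l - 2.77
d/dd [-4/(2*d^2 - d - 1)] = 4*(4*d - 1)/(-2*d^2 + d + 1)^2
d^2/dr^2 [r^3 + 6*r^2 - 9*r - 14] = 6*r + 12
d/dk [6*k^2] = 12*k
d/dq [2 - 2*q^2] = -4*q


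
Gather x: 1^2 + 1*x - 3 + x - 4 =2*x - 6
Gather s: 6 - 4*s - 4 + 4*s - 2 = 0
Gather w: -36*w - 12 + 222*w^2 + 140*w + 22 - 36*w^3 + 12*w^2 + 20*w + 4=-36*w^3 + 234*w^2 + 124*w + 14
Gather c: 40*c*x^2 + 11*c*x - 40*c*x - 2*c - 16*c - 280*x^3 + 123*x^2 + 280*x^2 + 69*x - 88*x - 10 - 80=c*(40*x^2 - 29*x - 18) - 280*x^3 + 403*x^2 - 19*x - 90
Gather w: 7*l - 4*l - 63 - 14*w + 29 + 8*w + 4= 3*l - 6*w - 30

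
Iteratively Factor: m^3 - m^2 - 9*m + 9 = (m - 3)*(m^2 + 2*m - 3) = (m - 3)*(m + 3)*(m - 1)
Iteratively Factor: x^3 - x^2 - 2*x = (x)*(x^2 - x - 2) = x*(x + 1)*(x - 2)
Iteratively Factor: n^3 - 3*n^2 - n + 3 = (n - 3)*(n^2 - 1) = (n - 3)*(n - 1)*(n + 1)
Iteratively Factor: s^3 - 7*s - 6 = (s - 3)*(s^2 + 3*s + 2) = (s - 3)*(s + 2)*(s + 1)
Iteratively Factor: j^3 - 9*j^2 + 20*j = (j - 4)*(j^2 - 5*j) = (j - 5)*(j - 4)*(j)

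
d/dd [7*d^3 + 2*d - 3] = 21*d^2 + 2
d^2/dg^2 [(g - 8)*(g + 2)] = 2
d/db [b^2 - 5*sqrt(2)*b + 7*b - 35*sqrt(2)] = 2*b - 5*sqrt(2) + 7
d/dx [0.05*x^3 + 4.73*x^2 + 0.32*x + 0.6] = 0.15*x^2 + 9.46*x + 0.32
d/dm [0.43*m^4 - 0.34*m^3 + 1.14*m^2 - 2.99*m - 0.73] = 1.72*m^3 - 1.02*m^2 + 2.28*m - 2.99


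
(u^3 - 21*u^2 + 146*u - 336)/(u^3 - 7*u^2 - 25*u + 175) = (u^2 - 14*u + 48)/(u^2 - 25)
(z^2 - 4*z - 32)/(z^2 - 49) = (z^2 - 4*z - 32)/(z^2 - 49)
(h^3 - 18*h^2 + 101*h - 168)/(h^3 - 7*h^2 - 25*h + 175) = (h^2 - 11*h + 24)/(h^2 - 25)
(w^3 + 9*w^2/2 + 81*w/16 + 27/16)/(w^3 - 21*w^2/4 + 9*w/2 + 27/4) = (4*w^2 + 15*w + 9)/(4*(w^2 - 6*w + 9))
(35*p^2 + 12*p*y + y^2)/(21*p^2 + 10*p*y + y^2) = (5*p + y)/(3*p + y)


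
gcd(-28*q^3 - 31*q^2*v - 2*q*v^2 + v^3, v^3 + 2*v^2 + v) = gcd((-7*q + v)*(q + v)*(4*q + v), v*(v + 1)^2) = 1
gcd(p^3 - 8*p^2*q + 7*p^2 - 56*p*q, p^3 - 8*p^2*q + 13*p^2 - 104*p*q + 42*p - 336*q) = p^2 - 8*p*q + 7*p - 56*q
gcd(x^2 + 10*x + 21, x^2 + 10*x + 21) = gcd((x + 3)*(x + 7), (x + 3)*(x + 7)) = x^2 + 10*x + 21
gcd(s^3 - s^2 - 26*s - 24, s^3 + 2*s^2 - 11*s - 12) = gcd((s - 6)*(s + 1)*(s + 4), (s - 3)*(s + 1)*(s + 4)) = s^2 + 5*s + 4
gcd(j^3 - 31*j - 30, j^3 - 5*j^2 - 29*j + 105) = j + 5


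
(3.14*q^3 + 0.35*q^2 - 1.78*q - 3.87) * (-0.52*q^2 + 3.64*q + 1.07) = -1.6328*q^5 + 11.2476*q^4 + 5.5594*q^3 - 4.0923*q^2 - 15.9914*q - 4.1409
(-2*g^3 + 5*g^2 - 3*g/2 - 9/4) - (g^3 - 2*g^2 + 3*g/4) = -3*g^3 + 7*g^2 - 9*g/4 - 9/4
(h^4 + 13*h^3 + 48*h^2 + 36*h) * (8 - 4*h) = -4*h^5 - 44*h^4 - 88*h^3 + 240*h^2 + 288*h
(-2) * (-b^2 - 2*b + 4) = 2*b^2 + 4*b - 8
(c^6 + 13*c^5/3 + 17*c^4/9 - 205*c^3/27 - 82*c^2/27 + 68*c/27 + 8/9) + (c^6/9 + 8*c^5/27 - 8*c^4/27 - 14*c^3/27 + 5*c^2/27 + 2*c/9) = 10*c^6/9 + 125*c^5/27 + 43*c^4/27 - 73*c^3/9 - 77*c^2/27 + 74*c/27 + 8/9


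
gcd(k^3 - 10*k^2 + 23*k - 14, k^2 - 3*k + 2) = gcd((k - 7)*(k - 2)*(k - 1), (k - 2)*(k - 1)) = k^2 - 3*k + 2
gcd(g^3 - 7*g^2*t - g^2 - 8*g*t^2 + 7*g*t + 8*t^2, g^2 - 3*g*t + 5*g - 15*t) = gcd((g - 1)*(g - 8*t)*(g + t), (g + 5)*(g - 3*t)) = 1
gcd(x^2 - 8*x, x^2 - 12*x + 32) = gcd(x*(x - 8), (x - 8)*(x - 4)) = x - 8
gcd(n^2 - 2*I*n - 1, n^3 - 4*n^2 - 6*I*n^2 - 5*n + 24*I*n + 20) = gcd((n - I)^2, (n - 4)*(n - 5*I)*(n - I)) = n - I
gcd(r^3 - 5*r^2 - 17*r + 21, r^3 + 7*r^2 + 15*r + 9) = r + 3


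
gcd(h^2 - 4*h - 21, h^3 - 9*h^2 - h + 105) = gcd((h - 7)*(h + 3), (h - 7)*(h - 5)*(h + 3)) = h^2 - 4*h - 21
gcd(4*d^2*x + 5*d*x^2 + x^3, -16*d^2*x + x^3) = 4*d*x + x^2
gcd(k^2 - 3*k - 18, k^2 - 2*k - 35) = 1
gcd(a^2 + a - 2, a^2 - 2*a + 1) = a - 1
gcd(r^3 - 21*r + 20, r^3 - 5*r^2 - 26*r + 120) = r^2 + r - 20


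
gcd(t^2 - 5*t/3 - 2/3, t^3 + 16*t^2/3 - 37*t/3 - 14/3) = t^2 - 5*t/3 - 2/3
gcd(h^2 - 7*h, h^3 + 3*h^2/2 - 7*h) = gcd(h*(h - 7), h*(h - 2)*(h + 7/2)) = h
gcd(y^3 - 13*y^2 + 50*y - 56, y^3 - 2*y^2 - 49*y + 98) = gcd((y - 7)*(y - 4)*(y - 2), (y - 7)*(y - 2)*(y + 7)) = y^2 - 9*y + 14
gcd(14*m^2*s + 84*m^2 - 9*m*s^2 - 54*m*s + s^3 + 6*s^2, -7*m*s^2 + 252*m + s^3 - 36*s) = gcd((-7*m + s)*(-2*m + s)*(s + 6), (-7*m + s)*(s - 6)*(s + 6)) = -7*m*s - 42*m + s^2 + 6*s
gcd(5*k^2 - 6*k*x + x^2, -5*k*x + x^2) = -5*k + x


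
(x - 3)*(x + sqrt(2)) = x^2 - 3*x + sqrt(2)*x - 3*sqrt(2)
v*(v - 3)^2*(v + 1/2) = v^4 - 11*v^3/2 + 6*v^2 + 9*v/2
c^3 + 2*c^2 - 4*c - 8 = (c - 2)*(c + 2)^2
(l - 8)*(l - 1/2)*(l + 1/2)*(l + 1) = l^4 - 7*l^3 - 33*l^2/4 + 7*l/4 + 2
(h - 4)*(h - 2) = h^2 - 6*h + 8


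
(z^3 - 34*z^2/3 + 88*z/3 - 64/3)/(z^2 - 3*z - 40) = (3*z^2 - 10*z + 8)/(3*(z + 5))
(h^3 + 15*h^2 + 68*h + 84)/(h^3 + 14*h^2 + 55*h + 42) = (h + 2)/(h + 1)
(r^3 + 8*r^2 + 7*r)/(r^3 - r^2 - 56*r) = (r + 1)/(r - 8)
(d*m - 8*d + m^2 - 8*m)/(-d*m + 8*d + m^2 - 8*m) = (-d - m)/(d - m)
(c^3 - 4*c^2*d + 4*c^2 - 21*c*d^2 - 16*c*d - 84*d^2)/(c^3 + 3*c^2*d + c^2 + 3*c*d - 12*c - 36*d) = (c - 7*d)/(c - 3)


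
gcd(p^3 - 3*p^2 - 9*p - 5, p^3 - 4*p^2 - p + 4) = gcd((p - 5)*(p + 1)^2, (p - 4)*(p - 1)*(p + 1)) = p + 1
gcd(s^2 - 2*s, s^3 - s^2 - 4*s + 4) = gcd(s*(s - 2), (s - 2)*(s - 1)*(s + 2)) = s - 2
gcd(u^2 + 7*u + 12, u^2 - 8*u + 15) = 1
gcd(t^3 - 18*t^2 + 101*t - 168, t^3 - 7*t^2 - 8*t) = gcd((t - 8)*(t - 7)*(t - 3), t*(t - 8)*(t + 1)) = t - 8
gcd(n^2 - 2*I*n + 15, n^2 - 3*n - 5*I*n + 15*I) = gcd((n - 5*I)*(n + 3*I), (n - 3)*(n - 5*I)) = n - 5*I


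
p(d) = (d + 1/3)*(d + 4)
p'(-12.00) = -19.67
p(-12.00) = 93.33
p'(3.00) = 10.33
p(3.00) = 23.33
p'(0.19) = 4.71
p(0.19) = 2.19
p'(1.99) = 8.31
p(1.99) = 13.92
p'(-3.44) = -2.55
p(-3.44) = -1.74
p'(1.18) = 6.69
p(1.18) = 7.84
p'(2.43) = 9.19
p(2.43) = 17.77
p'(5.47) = 15.27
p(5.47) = 54.96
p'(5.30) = 14.93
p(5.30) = 52.39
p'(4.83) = 13.99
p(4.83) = 45.59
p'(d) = 2*d + 13/3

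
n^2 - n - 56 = (n - 8)*(n + 7)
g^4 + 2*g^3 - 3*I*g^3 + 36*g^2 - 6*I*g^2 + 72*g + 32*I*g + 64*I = (g + 2)*(g - 8*I)*(g + I)*(g + 4*I)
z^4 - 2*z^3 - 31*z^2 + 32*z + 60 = (z - 6)*(z - 2)*(z + 1)*(z + 5)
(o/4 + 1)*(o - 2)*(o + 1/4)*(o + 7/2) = o^4/4 + 23*o^3/16 + 3*o^2/32 - 113*o/16 - 7/4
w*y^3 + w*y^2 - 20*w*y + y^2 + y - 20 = (y - 4)*(y + 5)*(w*y + 1)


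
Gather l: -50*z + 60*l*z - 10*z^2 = 60*l*z - 10*z^2 - 50*z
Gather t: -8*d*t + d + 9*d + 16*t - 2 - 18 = 10*d + t*(16 - 8*d) - 20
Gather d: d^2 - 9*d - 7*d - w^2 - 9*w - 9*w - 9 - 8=d^2 - 16*d - w^2 - 18*w - 17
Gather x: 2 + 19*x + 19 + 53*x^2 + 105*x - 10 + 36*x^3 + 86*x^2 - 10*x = 36*x^3 + 139*x^2 + 114*x + 11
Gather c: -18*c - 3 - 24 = -18*c - 27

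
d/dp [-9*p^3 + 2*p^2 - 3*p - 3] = -27*p^2 + 4*p - 3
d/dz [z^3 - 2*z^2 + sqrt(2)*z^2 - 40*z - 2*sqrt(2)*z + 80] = 3*z^2 - 4*z + 2*sqrt(2)*z - 40 - 2*sqrt(2)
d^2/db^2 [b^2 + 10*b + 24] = 2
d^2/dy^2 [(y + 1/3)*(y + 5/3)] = 2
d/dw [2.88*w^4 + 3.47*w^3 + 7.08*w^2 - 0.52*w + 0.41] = 11.52*w^3 + 10.41*w^2 + 14.16*w - 0.52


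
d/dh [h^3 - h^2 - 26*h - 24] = 3*h^2 - 2*h - 26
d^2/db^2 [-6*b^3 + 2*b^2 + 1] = 4 - 36*b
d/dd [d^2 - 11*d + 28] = 2*d - 11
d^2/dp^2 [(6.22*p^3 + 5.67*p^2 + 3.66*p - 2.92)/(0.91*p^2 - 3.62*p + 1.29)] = (-2.8421709430404e-14*p^4 + 191.83334*p^3 - 228.721326*p^2 + 94.039752*p - 16.62029)/(0.753571*p^6 - 8.993166*p^5 + 38.979759*p^4 - 72.935036*p^3 + 55.257021*p^2 - 18.072126*p + 2.146689)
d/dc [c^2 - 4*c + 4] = 2*c - 4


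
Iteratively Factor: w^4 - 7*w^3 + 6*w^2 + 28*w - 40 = (w - 2)*(w^3 - 5*w^2 - 4*w + 20) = (w - 2)*(w + 2)*(w^2 - 7*w + 10) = (w - 5)*(w - 2)*(w + 2)*(w - 2)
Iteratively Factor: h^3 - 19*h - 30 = (h + 3)*(h^2 - 3*h - 10) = (h + 2)*(h + 3)*(h - 5)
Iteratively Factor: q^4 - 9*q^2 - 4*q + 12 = (q - 1)*(q^3 + q^2 - 8*q - 12) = (q - 1)*(q + 2)*(q^2 - q - 6) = (q - 3)*(q - 1)*(q + 2)*(q + 2)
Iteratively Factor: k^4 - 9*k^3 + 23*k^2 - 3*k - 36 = (k - 3)*(k^3 - 6*k^2 + 5*k + 12) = (k - 3)^2*(k^2 - 3*k - 4) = (k - 4)*(k - 3)^2*(k + 1)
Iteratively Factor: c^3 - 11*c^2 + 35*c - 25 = (c - 1)*(c^2 - 10*c + 25) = (c - 5)*(c - 1)*(c - 5)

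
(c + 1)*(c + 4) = c^2 + 5*c + 4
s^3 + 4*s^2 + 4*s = s*(s + 2)^2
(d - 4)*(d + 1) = d^2 - 3*d - 4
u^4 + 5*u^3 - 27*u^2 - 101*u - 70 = (u - 5)*(u + 1)*(u + 2)*(u + 7)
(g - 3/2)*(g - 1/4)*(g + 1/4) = g^3 - 3*g^2/2 - g/16 + 3/32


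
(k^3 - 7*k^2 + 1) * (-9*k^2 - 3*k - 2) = -9*k^5 + 60*k^4 + 19*k^3 + 5*k^2 - 3*k - 2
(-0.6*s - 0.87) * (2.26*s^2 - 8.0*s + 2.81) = -1.356*s^3 + 2.8338*s^2 + 5.274*s - 2.4447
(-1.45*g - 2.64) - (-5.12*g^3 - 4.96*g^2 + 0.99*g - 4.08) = 5.12*g^3 + 4.96*g^2 - 2.44*g + 1.44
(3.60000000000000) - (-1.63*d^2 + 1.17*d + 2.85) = 1.63*d^2 - 1.17*d + 0.75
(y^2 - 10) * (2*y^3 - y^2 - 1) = 2*y^5 - y^4 - 20*y^3 + 9*y^2 + 10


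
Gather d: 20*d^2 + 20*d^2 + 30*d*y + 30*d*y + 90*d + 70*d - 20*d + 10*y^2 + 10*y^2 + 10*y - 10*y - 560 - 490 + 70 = 40*d^2 + d*(60*y + 140) + 20*y^2 - 980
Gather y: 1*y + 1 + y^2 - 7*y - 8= y^2 - 6*y - 7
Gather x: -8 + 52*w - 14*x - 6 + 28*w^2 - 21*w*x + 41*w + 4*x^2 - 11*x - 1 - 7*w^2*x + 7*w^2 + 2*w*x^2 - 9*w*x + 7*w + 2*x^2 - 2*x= 35*w^2 + 100*w + x^2*(2*w + 6) + x*(-7*w^2 - 30*w - 27) - 15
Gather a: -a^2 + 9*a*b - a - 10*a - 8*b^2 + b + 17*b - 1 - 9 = -a^2 + a*(9*b - 11) - 8*b^2 + 18*b - 10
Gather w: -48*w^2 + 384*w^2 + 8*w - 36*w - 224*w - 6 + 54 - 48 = 336*w^2 - 252*w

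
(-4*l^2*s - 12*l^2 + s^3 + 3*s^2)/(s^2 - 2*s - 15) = (-4*l^2 + s^2)/(s - 5)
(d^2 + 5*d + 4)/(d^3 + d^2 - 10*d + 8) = (d + 1)/(d^2 - 3*d + 2)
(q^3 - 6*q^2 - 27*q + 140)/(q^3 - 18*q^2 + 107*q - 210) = (q^2 + q - 20)/(q^2 - 11*q + 30)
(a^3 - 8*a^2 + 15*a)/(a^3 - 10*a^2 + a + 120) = a*(a - 3)/(a^2 - 5*a - 24)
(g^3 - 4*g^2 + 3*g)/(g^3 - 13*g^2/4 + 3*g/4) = 4*(g - 1)/(4*g - 1)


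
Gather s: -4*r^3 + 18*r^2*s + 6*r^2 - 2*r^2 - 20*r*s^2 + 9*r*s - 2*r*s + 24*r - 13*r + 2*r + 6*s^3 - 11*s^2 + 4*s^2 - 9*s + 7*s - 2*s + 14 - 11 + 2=-4*r^3 + 4*r^2 + 13*r + 6*s^3 + s^2*(-20*r - 7) + s*(18*r^2 + 7*r - 4) + 5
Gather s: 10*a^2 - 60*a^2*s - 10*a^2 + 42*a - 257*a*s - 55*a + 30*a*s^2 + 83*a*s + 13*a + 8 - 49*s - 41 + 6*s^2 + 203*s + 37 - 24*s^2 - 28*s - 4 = s^2*(30*a - 18) + s*(-60*a^2 - 174*a + 126)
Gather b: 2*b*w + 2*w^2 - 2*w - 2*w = 2*b*w + 2*w^2 - 4*w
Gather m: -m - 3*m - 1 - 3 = -4*m - 4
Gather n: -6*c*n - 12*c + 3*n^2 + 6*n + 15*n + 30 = -12*c + 3*n^2 + n*(21 - 6*c) + 30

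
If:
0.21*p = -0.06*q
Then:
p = -0.285714285714286*q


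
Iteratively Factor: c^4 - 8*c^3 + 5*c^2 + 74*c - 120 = (c + 3)*(c^3 - 11*c^2 + 38*c - 40) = (c - 5)*(c + 3)*(c^2 - 6*c + 8) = (c - 5)*(c - 4)*(c + 3)*(c - 2)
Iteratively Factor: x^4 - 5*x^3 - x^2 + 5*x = (x - 1)*(x^3 - 4*x^2 - 5*x) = x*(x - 1)*(x^2 - 4*x - 5) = x*(x - 1)*(x + 1)*(x - 5)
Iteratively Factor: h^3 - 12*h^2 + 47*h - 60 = (h - 4)*(h^2 - 8*h + 15) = (h - 5)*(h - 4)*(h - 3)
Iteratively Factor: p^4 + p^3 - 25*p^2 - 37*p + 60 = (p + 4)*(p^3 - 3*p^2 - 13*p + 15) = (p - 1)*(p + 4)*(p^2 - 2*p - 15) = (p - 5)*(p - 1)*(p + 4)*(p + 3)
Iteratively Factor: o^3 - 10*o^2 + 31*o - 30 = (o - 2)*(o^2 - 8*o + 15) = (o - 3)*(o - 2)*(o - 5)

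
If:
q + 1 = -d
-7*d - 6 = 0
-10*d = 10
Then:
No Solution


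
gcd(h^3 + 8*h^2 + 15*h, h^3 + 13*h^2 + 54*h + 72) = h + 3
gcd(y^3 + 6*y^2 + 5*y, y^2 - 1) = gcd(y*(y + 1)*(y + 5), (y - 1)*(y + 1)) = y + 1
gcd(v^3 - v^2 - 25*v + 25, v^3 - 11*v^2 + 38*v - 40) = v - 5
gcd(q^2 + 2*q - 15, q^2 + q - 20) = q + 5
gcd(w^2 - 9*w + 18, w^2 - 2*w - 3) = w - 3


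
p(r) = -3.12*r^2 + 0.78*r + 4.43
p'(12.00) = -74.10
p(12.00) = -435.49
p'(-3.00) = 19.50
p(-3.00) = -25.99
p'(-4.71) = 30.17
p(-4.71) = -68.46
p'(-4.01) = 25.80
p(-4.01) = -48.87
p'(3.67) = -22.12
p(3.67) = -34.73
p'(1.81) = -10.51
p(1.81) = -4.38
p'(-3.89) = 25.05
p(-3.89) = -45.82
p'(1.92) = -11.20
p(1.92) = -5.57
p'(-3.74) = 24.12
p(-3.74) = -42.13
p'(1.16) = -6.46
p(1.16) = 1.14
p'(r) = 0.78 - 6.24*r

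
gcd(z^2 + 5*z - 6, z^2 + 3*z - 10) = 1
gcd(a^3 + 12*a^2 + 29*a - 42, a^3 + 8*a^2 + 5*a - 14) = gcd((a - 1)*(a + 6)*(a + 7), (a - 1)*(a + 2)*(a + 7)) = a^2 + 6*a - 7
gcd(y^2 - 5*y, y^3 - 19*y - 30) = y - 5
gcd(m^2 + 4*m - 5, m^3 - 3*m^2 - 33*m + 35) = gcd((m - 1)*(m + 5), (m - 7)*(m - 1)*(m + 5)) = m^2 + 4*m - 5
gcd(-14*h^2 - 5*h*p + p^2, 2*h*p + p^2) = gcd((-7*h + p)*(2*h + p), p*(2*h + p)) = 2*h + p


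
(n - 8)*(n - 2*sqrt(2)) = n^2 - 8*n - 2*sqrt(2)*n + 16*sqrt(2)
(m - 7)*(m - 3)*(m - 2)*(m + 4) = m^4 - 8*m^3 - 7*m^2 + 122*m - 168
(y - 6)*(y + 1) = y^2 - 5*y - 6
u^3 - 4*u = u*(u - 2)*(u + 2)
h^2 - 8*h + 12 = (h - 6)*(h - 2)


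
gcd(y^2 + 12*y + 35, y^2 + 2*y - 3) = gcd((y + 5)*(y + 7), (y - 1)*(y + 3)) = 1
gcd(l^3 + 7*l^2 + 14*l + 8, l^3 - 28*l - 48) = l^2 + 6*l + 8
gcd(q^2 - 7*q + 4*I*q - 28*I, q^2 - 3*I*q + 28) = q + 4*I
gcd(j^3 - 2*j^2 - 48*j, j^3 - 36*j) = j^2 + 6*j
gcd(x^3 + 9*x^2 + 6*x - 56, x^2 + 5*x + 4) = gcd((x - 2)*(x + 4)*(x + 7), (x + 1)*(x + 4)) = x + 4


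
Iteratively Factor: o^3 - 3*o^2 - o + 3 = (o - 1)*(o^2 - 2*o - 3) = (o - 3)*(o - 1)*(o + 1)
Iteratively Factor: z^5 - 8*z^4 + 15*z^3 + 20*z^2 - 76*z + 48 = (z - 2)*(z^4 - 6*z^3 + 3*z^2 + 26*z - 24) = (z - 3)*(z - 2)*(z^3 - 3*z^2 - 6*z + 8) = (z - 3)*(z - 2)*(z - 1)*(z^2 - 2*z - 8) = (z - 3)*(z - 2)*(z - 1)*(z + 2)*(z - 4)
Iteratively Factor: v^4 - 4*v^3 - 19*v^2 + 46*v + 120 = (v + 3)*(v^3 - 7*v^2 + 2*v + 40) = (v + 2)*(v + 3)*(v^2 - 9*v + 20) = (v - 4)*(v + 2)*(v + 3)*(v - 5)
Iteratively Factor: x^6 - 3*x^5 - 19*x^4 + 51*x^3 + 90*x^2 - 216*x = (x)*(x^5 - 3*x^4 - 19*x^3 + 51*x^2 + 90*x - 216) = x*(x - 4)*(x^4 + x^3 - 15*x^2 - 9*x + 54) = x*(x - 4)*(x + 3)*(x^3 - 2*x^2 - 9*x + 18) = x*(x - 4)*(x - 2)*(x + 3)*(x^2 - 9) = x*(x - 4)*(x - 2)*(x + 3)^2*(x - 3)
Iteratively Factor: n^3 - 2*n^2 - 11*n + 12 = (n - 1)*(n^2 - n - 12) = (n - 1)*(n + 3)*(n - 4)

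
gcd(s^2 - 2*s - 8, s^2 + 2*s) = s + 2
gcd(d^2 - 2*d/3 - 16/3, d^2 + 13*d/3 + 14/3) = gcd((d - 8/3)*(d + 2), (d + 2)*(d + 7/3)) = d + 2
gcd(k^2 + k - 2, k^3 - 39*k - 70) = k + 2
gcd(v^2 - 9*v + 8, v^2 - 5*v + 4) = v - 1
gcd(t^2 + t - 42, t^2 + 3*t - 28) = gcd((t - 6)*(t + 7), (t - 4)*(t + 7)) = t + 7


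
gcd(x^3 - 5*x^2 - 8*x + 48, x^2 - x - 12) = x^2 - x - 12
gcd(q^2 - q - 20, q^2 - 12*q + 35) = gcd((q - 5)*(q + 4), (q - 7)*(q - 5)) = q - 5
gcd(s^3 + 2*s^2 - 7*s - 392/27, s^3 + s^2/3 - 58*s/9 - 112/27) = s^2 - s/3 - 56/9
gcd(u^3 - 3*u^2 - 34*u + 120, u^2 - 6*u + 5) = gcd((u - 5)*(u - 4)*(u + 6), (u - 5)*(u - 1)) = u - 5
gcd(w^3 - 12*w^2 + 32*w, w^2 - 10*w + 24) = w - 4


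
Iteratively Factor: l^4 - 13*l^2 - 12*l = (l)*(l^3 - 13*l - 12) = l*(l + 3)*(l^2 - 3*l - 4) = l*(l + 1)*(l + 3)*(l - 4)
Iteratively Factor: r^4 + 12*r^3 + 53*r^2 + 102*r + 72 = (r + 3)*(r^3 + 9*r^2 + 26*r + 24) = (r + 3)^2*(r^2 + 6*r + 8) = (r + 2)*(r + 3)^2*(r + 4)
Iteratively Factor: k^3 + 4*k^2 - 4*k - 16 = (k + 4)*(k^2 - 4) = (k - 2)*(k + 4)*(k + 2)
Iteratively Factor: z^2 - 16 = (z - 4)*(z + 4)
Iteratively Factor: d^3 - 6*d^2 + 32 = (d + 2)*(d^2 - 8*d + 16) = (d - 4)*(d + 2)*(d - 4)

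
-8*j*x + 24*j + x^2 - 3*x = (-8*j + x)*(x - 3)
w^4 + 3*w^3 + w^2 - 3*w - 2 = (w - 1)*(w + 1)^2*(w + 2)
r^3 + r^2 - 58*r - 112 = (r - 8)*(r + 2)*(r + 7)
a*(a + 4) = a^2 + 4*a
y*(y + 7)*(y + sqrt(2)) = y^3 + sqrt(2)*y^2 + 7*y^2 + 7*sqrt(2)*y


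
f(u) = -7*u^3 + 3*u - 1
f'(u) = 3 - 21*u^2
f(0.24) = -0.38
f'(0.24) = 1.79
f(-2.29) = 76.19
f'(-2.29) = -107.13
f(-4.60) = 666.55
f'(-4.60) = -441.36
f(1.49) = -19.69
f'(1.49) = -43.62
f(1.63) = -26.43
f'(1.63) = -52.79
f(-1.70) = 28.29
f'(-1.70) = -57.69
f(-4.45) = 602.50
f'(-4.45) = -412.85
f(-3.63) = 322.94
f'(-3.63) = -273.71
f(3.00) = -181.00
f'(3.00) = -186.00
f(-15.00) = 23579.00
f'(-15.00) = -4722.00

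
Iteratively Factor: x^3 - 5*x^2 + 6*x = (x - 3)*(x^2 - 2*x) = x*(x - 3)*(x - 2)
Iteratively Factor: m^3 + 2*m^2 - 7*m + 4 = (m - 1)*(m^2 + 3*m - 4) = (m - 1)^2*(m + 4)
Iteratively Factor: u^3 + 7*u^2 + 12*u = (u)*(u^2 + 7*u + 12) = u*(u + 3)*(u + 4)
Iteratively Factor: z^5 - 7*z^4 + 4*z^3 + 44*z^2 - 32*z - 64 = (z - 2)*(z^4 - 5*z^3 - 6*z^2 + 32*z + 32) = (z - 2)*(z + 2)*(z^3 - 7*z^2 + 8*z + 16) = (z - 2)*(z + 1)*(z + 2)*(z^2 - 8*z + 16) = (z - 4)*(z - 2)*(z + 1)*(z + 2)*(z - 4)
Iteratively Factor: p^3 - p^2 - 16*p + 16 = (p - 1)*(p^2 - 16) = (p - 4)*(p - 1)*(p + 4)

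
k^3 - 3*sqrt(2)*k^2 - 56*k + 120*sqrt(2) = (k - 6*sqrt(2))*(k - 2*sqrt(2))*(k + 5*sqrt(2))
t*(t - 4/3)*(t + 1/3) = t^3 - t^2 - 4*t/9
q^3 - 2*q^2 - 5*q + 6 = (q - 3)*(q - 1)*(q + 2)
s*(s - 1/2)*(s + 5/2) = s^3 + 2*s^2 - 5*s/4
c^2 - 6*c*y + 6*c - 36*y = (c + 6)*(c - 6*y)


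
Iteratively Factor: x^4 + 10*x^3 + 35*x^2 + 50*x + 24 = (x + 3)*(x^3 + 7*x^2 + 14*x + 8) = (x + 3)*(x + 4)*(x^2 + 3*x + 2) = (x + 1)*(x + 3)*(x + 4)*(x + 2)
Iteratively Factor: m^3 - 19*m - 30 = (m + 2)*(m^2 - 2*m - 15) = (m - 5)*(m + 2)*(m + 3)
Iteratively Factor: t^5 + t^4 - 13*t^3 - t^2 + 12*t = (t + 1)*(t^4 - 13*t^2 + 12*t) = (t - 1)*(t + 1)*(t^3 + t^2 - 12*t) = t*(t - 1)*(t + 1)*(t^2 + t - 12) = t*(t - 1)*(t + 1)*(t + 4)*(t - 3)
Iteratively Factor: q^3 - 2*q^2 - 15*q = (q + 3)*(q^2 - 5*q) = (q - 5)*(q + 3)*(q)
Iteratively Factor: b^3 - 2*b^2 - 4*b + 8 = (b - 2)*(b^2 - 4) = (b - 2)^2*(b + 2)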